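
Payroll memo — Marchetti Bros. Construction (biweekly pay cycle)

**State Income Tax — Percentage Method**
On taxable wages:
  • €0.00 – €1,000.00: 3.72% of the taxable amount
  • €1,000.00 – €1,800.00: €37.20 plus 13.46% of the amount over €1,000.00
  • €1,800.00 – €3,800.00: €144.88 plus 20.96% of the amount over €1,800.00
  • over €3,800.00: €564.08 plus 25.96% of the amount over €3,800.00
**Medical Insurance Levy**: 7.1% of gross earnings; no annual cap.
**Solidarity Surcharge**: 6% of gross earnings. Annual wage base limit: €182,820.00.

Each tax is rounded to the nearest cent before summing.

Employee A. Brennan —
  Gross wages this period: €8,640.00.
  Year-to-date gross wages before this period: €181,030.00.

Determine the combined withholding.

State Income Tax: taxable = €8,640.00
  €564.08 + 25.96% × (€8,640.00 − €3,800.00) = €564.08 + 25.96% × €4,840.00 = €1,820.54
Medical Insurance Levy: 7.1% × €8,640.00 = €613.44
Solidarity Surcharge: cap €182,820.00 − YTD €181,030.00 = €1,790.00 subject; 6% × €1,790.00 = €107.40
Total: €1,820.54 + €613.44 + €107.40 = €2,541.38

€2,541.38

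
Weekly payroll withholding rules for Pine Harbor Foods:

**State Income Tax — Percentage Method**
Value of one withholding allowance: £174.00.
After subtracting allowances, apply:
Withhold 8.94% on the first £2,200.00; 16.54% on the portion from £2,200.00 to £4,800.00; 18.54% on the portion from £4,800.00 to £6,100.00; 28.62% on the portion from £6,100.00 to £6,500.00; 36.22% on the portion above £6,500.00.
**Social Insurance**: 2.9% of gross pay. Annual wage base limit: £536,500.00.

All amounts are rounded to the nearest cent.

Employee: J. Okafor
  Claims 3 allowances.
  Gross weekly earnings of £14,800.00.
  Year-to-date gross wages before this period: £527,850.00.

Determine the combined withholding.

State Income Tax: taxable = £14,800.00 − 3×£174.00 = £14,278.00
  £982.22 + 36.22% × (£14,278.00 − £6,500.00) = £982.22 + 36.22% × £7,778.00 = £3,799.41
Social Insurance: cap £536,500.00 − YTD £527,850.00 = £8,650.00 subject; 2.9% × £8,650.00 = £250.85
Total: £3,799.41 + £250.85 = £4,050.26

£4,050.26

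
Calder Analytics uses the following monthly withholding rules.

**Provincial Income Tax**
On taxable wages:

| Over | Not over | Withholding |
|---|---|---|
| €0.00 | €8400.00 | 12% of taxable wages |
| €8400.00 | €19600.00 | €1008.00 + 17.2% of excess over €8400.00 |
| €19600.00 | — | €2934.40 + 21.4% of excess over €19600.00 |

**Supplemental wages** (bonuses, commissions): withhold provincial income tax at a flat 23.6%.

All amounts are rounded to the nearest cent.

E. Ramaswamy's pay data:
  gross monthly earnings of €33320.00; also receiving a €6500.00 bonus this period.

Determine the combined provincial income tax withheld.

€7404.48

Provincial Income Tax: taxable = €33320.00
  €2934.40 + 21.4% × (€33320.00 − €19600.00) = €2934.40 + 21.4% × €13720.00 = €5870.48
Supplemental (23.6% flat on bonus): 23.6% × €6500.00 = €1534.00
Total provincial income tax: €5870.48 + €1534.00 = €7404.48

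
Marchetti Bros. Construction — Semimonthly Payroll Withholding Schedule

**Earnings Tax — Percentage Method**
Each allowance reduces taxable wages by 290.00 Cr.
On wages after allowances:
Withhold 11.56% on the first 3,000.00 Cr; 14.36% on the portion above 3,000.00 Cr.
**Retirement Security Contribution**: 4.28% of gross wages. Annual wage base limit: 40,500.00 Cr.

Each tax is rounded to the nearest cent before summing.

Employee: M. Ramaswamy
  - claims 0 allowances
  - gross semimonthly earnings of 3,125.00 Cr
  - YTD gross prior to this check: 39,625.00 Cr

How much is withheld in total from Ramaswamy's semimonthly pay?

Earnings Tax: taxable = 3,125.00 Cr
  346.80 Cr + 14.36% × (3,125.00 Cr − 3,000.00 Cr) = 346.80 Cr + 14.36% × 125.00 Cr = 364.75 Cr
Retirement Security Contribution: cap 40,500.00 Cr − YTD 39,625.00 Cr = 875.00 Cr subject; 4.28% × 875.00 Cr = 37.45 Cr
Total: 364.75 Cr + 37.45 Cr = 402.20 Cr

402.20 Cr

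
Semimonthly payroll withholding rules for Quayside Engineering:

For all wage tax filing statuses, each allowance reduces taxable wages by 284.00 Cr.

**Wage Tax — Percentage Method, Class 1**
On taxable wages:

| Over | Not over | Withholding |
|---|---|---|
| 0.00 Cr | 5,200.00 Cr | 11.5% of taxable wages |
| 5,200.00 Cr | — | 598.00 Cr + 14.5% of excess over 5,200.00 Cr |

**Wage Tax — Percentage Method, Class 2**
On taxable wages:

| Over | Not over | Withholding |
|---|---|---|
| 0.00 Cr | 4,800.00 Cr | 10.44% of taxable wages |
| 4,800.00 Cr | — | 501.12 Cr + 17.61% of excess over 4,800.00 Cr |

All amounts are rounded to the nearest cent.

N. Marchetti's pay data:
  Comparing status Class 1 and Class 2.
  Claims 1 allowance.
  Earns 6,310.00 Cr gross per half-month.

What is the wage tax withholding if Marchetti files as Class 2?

717.02 Cr

Wage Tax (Class 2): taxable = 6,310.00 Cr − 1×284.00 Cr = 6,026.00 Cr
  501.12 Cr + 17.61% × (6,026.00 Cr − 4,800.00 Cr) = 501.12 Cr + 17.61% × 1,226.00 Cr = 717.02 Cr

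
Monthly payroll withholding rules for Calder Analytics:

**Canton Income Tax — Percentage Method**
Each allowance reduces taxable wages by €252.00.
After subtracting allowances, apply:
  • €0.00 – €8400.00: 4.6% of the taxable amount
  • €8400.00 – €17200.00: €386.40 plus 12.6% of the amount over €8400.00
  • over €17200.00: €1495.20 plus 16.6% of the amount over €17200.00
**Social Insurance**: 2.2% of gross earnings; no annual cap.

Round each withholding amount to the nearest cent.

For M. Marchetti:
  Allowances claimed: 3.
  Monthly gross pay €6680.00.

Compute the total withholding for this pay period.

€419.46

Canton Income Tax: taxable = €6680.00 − 3×€252.00 = €5924.00
  4.6% × €5924.00 = €272.50
Social Insurance: 2.2% × €6680.00 = €146.96
Total: €272.50 + €146.96 = €419.46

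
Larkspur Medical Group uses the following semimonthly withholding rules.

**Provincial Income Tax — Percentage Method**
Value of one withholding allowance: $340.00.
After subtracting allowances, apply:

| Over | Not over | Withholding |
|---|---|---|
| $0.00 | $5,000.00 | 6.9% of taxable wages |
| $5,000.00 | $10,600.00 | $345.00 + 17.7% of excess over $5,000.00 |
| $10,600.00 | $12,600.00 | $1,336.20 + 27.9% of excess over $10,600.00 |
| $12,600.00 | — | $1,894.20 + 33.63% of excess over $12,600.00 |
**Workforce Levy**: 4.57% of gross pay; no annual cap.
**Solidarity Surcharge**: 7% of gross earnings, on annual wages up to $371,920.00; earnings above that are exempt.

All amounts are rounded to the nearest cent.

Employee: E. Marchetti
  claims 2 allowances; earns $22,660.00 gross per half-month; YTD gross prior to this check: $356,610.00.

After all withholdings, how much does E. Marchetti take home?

$15,504.05

Provincial Income Tax: taxable = $22,660.00 − 2×$340.00 = $21,980.00
  $1,894.20 + 33.63% × ($21,980.00 − $12,600.00) = $1,894.20 + 33.63% × $9,380.00 = $5,048.69
Workforce Levy: 4.57% × $22,660.00 = $1,035.56
Solidarity Surcharge: cap $371,920.00 − YTD $356,610.00 = $15,310.00 subject; 7% × $15,310.00 = $1,071.70
Total withheld: $5,048.69 + $1,035.56 + $1,071.70 = $7,155.95
Net pay: $22,660.00 − $7,155.95 = $15,504.05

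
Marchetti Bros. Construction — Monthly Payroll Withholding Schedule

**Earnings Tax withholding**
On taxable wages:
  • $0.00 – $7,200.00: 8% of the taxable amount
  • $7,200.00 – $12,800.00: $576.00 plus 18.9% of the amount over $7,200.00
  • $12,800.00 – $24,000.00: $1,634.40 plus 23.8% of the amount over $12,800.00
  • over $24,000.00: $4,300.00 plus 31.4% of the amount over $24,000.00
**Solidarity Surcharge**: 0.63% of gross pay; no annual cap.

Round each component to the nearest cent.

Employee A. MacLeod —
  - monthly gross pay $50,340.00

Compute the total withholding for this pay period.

Earnings Tax: taxable = $50,340.00
  $4,300.00 + 31.4% × ($50,340.00 − $24,000.00) = $4,300.00 + 31.4% × $26,340.00 = $12,570.76
Solidarity Surcharge: 0.63% × $50,340.00 = $317.14
Total: $12,570.76 + $317.14 = $12,887.90

$12,887.90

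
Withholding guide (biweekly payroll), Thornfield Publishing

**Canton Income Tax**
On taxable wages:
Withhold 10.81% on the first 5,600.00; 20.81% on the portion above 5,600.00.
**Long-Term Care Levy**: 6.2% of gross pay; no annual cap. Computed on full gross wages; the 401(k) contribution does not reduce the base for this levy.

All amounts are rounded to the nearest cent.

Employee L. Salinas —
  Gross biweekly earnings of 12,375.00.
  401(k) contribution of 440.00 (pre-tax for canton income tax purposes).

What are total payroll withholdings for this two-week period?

Canton Income Tax: taxable = 12,375.00 − 440.00 = 11,935.00
  605.36 + 20.81% × (11,935.00 − 5,600.00) = 605.36 + 20.81% × 6,335.00 = 1,923.67
Long-Term Care Levy: 6.2% × 12,375.00 = 767.25
Total: 1,923.67 + 767.25 = 2,690.92

2,690.92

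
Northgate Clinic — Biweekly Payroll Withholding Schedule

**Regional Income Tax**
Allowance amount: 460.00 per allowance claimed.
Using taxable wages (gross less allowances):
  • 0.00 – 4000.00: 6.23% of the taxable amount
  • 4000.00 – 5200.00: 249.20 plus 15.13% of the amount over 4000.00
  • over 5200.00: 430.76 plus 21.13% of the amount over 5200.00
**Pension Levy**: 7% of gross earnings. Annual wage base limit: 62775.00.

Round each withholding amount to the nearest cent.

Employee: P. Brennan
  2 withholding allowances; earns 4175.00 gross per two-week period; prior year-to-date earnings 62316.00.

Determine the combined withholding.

234.92

Regional Income Tax: taxable = 4175.00 − 2×460.00 = 3255.00
  6.23% × 3255.00 = 202.79
Pension Levy: cap 62775.00 − YTD 62316.00 = 459.00 subject; 7% × 459.00 = 32.13
Total: 202.79 + 32.13 = 234.92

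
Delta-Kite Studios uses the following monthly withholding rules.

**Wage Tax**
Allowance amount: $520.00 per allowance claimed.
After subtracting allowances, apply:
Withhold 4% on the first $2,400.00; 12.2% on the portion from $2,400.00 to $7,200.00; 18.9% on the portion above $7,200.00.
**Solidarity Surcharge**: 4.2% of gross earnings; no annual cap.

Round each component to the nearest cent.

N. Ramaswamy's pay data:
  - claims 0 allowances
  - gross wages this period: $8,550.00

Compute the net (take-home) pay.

$7,254.15

Wage Tax: taxable = $8,550.00
  $681.60 + 18.9% × ($8,550.00 − $7,200.00) = $681.60 + 18.9% × $1,350.00 = $936.75
Solidarity Surcharge: 4.2% × $8,550.00 = $359.10
Total withheld: $936.75 + $359.10 = $1,295.85
Net pay: $8,550.00 − $1,295.85 = $7,254.15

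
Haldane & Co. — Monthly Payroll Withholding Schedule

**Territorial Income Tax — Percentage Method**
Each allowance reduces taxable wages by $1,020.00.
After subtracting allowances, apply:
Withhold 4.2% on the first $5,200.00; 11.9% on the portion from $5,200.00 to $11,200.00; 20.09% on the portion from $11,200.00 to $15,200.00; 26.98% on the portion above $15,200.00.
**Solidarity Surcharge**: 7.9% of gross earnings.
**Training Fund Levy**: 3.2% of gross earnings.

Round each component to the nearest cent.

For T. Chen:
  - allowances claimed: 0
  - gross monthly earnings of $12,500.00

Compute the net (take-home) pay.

Territorial Income Tax: taxable = $12,500.00
  $932.40 + 20.09% × ($12,500.00 − $11,200.00) = $932.40 + 20.09% × $1,300.00 = $1,193.57
Solidarity Surcharge: 7.9% × $12,500.00 = $987.50
Training Fund Levy: 3.2% × $12,500.00 = $400.00
Total withheld: $1,193.57 + $987.50 + $400.00 = $2,581.07
Net pay: $12,500.00 − $2,581.07 = $9,918.93

$9,918.93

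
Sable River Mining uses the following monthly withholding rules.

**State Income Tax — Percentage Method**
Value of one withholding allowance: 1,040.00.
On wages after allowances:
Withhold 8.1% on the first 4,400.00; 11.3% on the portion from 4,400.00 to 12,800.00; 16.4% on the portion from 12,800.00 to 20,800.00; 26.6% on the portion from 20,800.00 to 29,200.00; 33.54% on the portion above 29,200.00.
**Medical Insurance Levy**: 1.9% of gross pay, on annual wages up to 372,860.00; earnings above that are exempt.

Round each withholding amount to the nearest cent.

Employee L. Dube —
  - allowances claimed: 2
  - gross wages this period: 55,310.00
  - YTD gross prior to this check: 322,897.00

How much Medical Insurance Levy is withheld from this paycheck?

949.30

Medical Insurance Levy: cap 372,860.00 − YTD 322,897.00 = 49,963.00 subject; 1.9% × 49,963.00 = 949.30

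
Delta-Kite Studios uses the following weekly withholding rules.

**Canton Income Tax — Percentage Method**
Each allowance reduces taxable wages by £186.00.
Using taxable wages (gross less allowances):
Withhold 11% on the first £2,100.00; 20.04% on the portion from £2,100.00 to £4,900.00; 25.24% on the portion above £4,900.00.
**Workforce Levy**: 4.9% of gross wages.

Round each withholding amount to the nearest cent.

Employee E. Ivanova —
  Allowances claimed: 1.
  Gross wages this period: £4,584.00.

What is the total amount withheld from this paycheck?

£916.14

Canton Income Tax: taxable = £4,584.00 − 1×£186.00 = £4,398.00
  £231.00 + 20.04% × (£4,398.00 − £2,100.00) = £231.00 + 20.04% × £2,298.00 = £691.52
Workforce Levy: 4.9% × £4,584.00 = £224.62
Total: £691.52 + £224.62 = £916.14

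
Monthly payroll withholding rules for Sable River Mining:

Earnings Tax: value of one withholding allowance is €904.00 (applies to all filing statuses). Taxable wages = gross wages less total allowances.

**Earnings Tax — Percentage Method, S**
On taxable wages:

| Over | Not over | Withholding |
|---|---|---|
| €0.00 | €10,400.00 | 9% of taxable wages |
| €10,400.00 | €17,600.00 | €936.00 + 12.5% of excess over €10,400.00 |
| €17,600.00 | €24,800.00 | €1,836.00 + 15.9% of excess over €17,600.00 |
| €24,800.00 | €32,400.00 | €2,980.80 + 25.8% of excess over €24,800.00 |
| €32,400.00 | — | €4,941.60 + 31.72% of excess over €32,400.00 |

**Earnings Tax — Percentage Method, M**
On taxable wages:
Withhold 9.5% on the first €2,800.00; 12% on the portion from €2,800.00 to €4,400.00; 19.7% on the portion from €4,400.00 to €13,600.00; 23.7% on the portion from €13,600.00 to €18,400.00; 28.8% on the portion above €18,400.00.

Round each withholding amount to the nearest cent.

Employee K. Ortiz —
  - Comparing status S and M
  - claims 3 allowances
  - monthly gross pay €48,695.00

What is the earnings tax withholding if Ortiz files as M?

€11,351.90

Earnings Tax (M): taxable = €48,695.00 − 3×€904.00 = €45,983.00
  €3,408.00 + 28.8% × (€45,983.00 − €18,400.00) = €3,408.00 + 28.8% × €27,583.00 = €11,351.90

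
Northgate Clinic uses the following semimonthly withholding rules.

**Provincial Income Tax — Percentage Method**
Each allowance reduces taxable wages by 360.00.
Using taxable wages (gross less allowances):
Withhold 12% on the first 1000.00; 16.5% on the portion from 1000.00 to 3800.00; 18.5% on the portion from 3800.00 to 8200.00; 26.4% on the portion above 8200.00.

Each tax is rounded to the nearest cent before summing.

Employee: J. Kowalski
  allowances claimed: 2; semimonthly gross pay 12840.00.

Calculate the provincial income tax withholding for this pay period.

Provincial Income Tax: taxable = 12840.00 − 2×360.00 = 12120.00
  1396.00 + 26.4% × (12120.00 − 8200.00) = 1396.00 + 26.4% × 3920.00 = 2430.88

2430.88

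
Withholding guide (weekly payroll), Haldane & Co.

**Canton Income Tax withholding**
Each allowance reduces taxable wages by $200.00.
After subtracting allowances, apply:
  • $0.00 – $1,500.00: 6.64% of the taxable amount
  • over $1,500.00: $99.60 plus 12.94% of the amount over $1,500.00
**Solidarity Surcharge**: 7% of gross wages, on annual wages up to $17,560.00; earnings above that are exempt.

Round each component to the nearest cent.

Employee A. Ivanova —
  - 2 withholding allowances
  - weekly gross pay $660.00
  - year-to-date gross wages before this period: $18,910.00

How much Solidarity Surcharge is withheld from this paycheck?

Solidarity Surcharge: YTD $18,910.00 ≥ cap $17,560.00 → $0.00

$0.00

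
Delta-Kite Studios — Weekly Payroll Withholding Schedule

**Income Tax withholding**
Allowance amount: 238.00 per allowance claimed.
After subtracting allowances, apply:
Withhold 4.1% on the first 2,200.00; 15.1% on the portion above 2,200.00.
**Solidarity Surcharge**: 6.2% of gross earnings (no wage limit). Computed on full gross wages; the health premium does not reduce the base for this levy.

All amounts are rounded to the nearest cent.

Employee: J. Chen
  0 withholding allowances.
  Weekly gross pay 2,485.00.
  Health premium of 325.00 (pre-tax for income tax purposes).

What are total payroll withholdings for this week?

242.63

Income Tax: taxable = 2,485.00 − 325.00 = 2,160.00
  4.1% × 2,160.00 = 88.56
Solidarity Surcharge: 6.2% × 2,485.00 = 154.07
Total: 88.56 + 154.07 = 242.63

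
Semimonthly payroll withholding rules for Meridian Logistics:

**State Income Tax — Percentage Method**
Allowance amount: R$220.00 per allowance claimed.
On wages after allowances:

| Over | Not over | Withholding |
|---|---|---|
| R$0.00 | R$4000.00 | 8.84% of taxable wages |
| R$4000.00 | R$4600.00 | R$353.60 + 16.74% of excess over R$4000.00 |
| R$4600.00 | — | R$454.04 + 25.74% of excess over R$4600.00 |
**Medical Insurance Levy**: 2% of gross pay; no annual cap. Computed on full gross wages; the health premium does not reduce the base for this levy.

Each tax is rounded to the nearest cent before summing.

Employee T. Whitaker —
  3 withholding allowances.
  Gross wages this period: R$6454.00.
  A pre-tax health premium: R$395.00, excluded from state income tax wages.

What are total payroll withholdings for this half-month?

R$788.78

State Income Tax: taxable = R$6454.00 − R$395.00 − 3×R$220.00 = R$5399.00
  R$454.04 + 25.74% × (R$5399.00 − R$4600.00) = R$454.04 + 25.74% × R$799.00 = R$659.70
Medical Insurance Levy: 2% × R$6454.00 = R$129.08
Total: R$659.70 + R$129.08 = R$788.78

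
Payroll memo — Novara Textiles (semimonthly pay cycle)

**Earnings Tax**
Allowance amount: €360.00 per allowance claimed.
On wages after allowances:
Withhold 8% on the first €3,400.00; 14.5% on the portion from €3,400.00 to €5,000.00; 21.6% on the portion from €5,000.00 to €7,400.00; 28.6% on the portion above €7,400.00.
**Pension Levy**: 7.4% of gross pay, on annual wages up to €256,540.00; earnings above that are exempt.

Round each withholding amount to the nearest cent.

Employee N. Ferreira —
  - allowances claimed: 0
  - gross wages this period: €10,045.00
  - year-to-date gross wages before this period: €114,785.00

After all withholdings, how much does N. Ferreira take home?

Earnings Tax: taxable = €10,045.00
  €1,022.40 + 28.6% × (€10,045.00 − €7,400.00) = €1,022.40 + 28.6% × €2,645.00 = €1,778.87
Pension Levy: 7.4% × €10,045.00 = €743.33
Total withheld: €1,778.87 + €743.33 = €2,522.20
Net pay: €10,045.00 − €2,522.20 = €7,522.80

€7,522.80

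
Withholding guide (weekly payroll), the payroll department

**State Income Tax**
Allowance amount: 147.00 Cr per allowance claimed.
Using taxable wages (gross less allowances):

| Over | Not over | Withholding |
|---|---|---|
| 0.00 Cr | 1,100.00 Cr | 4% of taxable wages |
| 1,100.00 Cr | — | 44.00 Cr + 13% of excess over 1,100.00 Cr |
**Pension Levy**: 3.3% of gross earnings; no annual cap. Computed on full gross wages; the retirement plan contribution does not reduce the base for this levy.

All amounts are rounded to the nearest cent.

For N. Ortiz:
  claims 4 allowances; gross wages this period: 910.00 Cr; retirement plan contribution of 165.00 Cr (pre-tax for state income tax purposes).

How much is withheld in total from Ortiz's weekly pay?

36.31 Cr

State Income Tax: taxable = 910.00 Cr − 165.00 Cr − 4×147.00 Cr = 157.00 Cr
  4% × 157.00 Cr = 6.28 Cr
Pension Levy: 3.3% × 910.00 Cr = 30.03 Cr
Total: 6.28 Cr + 30.03 Cr = 36.31 Cr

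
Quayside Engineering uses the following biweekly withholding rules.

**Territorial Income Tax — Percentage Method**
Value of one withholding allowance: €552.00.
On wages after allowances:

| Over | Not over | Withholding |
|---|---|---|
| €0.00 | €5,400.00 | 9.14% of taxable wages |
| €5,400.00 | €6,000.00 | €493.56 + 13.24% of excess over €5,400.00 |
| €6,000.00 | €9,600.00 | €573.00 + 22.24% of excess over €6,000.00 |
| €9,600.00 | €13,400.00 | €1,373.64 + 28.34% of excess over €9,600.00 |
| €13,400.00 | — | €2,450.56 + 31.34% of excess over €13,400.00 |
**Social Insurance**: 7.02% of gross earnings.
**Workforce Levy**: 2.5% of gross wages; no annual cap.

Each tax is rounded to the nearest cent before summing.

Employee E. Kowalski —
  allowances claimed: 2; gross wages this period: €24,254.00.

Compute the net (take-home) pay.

€16,438.81

Territorial Income Tax: taxable = €24,254.00 − 2×€552.00 = €23,150.00
  €2,450.56 + 31.34% × (€23,150.00 − €13,400.00) = €2,450.56 + 31.34% × €9,750.00 = €5,506.21
Social Insurance: 7.02% × €24,254.00 = €1,702.63
Workforce Levy: 2.5% × €24,254.00 = €606.35
Total withheld: €5,506.21 + €1,702.63 + €606.35 = €7,815.19
Net pay: €24,254.00 − €7,815.19 = €16,438.81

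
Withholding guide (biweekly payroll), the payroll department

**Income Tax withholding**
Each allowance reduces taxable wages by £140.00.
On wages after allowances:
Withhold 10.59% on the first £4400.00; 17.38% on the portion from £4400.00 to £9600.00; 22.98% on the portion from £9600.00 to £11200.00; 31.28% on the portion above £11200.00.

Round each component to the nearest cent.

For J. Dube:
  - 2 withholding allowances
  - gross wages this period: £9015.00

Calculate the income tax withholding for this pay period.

£1219.38

Income Tax: taxable = £9015.00 − 2×£140.00 = £8735.00
  £465.96 + 17.38% × (£8735.00 − £4400.00) = £465.96 + 17.38% × £4335.00 = £1219.38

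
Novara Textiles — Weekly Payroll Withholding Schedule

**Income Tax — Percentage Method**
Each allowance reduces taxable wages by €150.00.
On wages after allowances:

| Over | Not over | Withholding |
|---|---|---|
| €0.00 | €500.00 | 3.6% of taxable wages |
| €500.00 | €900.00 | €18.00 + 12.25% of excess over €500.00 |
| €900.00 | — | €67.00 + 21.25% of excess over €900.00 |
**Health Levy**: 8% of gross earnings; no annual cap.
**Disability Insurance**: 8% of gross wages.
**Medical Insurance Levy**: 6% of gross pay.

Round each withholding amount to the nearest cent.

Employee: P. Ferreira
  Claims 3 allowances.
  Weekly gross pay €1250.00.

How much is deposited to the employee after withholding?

€920.25

Income Tax: taxable = €1250.00 − 3×€150.00 = €800.00
  €18.00 + 12.25% × (€800.00 − €500.00) = €18.00 + 12.25% × €300.00 = €54.75
Health Levy: 8% × €1250.00 = €100.00
Disability Insurance: 8% × €1250.00 = €100.00
Medical Insurance Levy: 6% × €1250.00 = €75.00
Total withheld: €54.75 + €100.00 + €100.00 + €75.00 = €329.75
Net pay: €1250.00 − €329.75 = €920.25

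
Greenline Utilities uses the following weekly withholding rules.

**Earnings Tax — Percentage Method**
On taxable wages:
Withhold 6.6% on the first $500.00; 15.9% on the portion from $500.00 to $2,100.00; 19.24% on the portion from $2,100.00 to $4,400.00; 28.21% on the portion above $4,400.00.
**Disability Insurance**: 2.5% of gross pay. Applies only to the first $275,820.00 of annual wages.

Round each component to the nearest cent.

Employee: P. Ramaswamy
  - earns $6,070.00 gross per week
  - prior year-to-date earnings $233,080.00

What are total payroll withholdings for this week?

Earnings Tax: taxable = $6,070.00
  $729.92 + 28.21% × ($6,070.00 − $4,400.00) = $729.92 + 28.21% × $1,670.00 = $1,201.03
Disability Insurance: 2.5% × $6,070.00 = $151.75
Total: $1,201.03 + $151.75 = $1,352.78

$1,352.78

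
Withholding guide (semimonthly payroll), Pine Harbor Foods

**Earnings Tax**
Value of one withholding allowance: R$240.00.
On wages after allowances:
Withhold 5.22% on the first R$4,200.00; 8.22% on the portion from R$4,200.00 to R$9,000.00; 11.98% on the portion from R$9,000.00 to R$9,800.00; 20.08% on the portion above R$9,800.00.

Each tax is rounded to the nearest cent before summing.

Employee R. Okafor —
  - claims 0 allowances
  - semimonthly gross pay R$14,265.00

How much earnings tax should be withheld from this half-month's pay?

R$1,606.21

Earnings Tax: taxable = R$14,265.00
  R$709.64 + 20.08% × (R$14,265.00 − R$9,800.00) = R$709.64 + 20.08% × R$4,465.00 = R$1,606.21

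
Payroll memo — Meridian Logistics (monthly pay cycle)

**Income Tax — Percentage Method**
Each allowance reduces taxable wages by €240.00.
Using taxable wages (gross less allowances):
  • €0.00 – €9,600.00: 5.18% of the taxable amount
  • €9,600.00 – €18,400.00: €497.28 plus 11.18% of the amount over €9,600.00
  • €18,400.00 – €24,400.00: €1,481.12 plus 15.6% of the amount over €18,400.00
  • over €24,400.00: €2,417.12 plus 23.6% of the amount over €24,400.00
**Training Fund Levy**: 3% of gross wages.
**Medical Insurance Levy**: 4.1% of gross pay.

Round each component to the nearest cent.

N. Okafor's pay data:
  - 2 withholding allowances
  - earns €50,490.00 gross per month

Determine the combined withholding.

Income Tax: taxable = €50,490.00 − 2×€240.00 = €50,010.00
  €2,417.12 + 23.6% × (€50,010.00 − €24,400.00) = €2,417.12 + 23.6% × €25,610.00 = €8,461.08
Training Fund Levy: 3% × €50,490.00 = €1,514.70
Medical Insurance Levy: 4.1% × €50,490.00 = €2,070.09
Total: €8,461.08 + €1,514.70 + €2,070.09 = €12,045.87

€12,045.87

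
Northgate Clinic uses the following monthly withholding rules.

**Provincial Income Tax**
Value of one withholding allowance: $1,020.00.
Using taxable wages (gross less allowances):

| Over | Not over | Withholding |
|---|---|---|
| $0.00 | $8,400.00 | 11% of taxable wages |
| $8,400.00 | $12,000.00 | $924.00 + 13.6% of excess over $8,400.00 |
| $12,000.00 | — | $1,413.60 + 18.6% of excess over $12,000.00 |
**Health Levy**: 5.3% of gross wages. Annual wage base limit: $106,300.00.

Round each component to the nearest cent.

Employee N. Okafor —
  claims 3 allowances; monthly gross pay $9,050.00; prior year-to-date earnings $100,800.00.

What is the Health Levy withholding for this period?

$291.50

Health Levy: cap $106,300.00 − YTD $100,800.00 = $5,500.00 subject; 5.3% × $5,500.00 = $291.50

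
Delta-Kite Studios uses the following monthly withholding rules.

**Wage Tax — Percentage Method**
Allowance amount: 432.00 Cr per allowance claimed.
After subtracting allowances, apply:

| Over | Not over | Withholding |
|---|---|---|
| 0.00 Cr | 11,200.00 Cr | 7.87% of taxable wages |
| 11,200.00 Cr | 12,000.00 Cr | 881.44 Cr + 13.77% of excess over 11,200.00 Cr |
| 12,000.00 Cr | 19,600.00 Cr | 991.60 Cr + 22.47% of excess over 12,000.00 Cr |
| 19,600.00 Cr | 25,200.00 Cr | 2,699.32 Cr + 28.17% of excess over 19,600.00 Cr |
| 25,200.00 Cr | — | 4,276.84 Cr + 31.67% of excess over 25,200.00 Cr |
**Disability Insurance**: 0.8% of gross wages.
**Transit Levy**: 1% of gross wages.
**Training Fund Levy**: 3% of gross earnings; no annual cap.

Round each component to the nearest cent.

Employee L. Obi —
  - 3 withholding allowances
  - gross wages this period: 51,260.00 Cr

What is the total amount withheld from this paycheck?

Wage Tax: taxable = 51,260.00 Cr − 3×432.00 Cr = 49,964.00 Cr
  4,276.84 Cr + 31.67% × (49,964.00 Cr − 25,200.00 Cr) = 4,276.84 Cr + 31.67% × 24,764.00 Cr = 12,119.60 Cr
Disability Insurance: 0.8% × 51,260.00 Cr = 410.08 Cr
Transit Levy: 1% × 51,260.00 Cr = 512.60 Cr
Training Fund Levy: 3% × 51,260.00 Cr = 1,537.80 Cr
Total: 12,119.60 Cr + 410.08 Cr + 512.60 Cr + 1,537.80 Cr = 14,580.08 Cr

14,580.08 Cr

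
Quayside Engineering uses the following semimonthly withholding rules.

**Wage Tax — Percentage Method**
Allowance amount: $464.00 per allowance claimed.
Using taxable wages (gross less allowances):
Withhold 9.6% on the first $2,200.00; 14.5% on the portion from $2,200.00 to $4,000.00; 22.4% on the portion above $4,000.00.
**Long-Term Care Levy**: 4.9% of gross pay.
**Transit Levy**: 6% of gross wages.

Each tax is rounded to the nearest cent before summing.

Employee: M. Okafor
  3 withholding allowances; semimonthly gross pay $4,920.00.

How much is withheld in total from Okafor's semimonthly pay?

$940.04

Wage Tax: taxable = $4,920.00 − 3×$464.00 = $3,528.00
  $211.20 + 14.5% × ($3,528.00 − $2,200.00) = $211.20 + 14.5% × $1,328.00 = $403.76
Long-Term Care Levy: 4.9% × $4,920.00 = $241.08
Transit Levy: 6% × $4,920.00 = $295.20
Total: $403.76 + $241.08 + $295.20 = $940.04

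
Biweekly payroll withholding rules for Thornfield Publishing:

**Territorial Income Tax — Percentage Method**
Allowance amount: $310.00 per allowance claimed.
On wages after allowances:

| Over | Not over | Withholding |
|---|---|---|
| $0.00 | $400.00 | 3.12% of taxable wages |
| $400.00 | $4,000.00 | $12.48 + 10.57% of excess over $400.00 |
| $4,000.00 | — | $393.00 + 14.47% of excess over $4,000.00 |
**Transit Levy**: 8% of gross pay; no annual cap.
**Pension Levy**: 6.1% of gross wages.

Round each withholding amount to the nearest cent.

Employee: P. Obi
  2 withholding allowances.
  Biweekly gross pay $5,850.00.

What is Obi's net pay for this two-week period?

Territorial Income Tax: taxable = $5,850.00 − 2×$310.00 = $5,230.00
  $393.00 + 14.47% × ($5,230.00 − $4,000.00) = $393.00 + 14.47% × $1,230.00 = $570.98
Transit Levy: 8% × $5,850.00 = $468.00
Pension Levy: 6.1% × $5,850.00 = $356.85
Total withheld: $570.98 + $468.00 + $356.85 = $1,395.83
Net pay: $5,850.00 − $1,395.83 = $4,454.17

$4,454.17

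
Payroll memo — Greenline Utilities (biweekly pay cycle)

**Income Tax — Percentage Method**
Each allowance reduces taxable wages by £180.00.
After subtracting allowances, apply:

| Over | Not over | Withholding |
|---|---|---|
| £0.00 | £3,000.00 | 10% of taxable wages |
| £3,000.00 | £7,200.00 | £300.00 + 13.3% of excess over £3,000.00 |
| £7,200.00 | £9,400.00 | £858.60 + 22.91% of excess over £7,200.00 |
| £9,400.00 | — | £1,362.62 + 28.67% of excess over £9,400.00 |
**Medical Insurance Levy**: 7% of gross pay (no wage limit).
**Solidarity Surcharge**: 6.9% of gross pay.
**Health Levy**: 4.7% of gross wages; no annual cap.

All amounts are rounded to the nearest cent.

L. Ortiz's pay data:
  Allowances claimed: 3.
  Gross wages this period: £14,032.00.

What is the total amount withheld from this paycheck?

£5,145.75

Income Tax: taxable = £14,032.00 − 3×£180.00 = £13,492.00
  £1,362.62 + 28.67% × (£13,492.00 − £9,400.00) = £1,362.62 + 28.67% × £4,092.00 = £2,535.80
Medical Insurance Levy: 7% × £14,032.00 = £982.24
Solidarity Surcharge: 6.9% × £14,032.00 = £968.21
Health Levy: 4.7% × £14,032.00 = £659.50
Total: £2,535.80 + £982.24 + £968.21 + £659.50 = £5,145.75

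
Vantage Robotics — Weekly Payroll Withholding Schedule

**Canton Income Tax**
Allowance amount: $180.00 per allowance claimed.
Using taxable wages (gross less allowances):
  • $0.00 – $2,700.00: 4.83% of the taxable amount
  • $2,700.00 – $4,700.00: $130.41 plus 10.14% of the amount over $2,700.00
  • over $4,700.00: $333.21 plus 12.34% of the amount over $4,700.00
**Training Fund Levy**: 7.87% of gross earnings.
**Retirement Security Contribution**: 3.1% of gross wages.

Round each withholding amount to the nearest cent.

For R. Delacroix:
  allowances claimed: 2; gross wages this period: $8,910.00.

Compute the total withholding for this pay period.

$1,785.73

Canton Income Tax: taxable = $8,910.00 − 2×$180.00 = $8,550.00
  $333.21 + 12.34% × ($8,550.00 − $4,700.00) = $333.21 + 12.34% × $3,850.00 = $808.30
Training Fund Levy: 7.87% × $8,910.00 = $701.22
Retirement Security Contribution: 3.1% × $8,910.00 = $276.21
Total: $808.30 + $701.22 + $276.21 = $1,785.73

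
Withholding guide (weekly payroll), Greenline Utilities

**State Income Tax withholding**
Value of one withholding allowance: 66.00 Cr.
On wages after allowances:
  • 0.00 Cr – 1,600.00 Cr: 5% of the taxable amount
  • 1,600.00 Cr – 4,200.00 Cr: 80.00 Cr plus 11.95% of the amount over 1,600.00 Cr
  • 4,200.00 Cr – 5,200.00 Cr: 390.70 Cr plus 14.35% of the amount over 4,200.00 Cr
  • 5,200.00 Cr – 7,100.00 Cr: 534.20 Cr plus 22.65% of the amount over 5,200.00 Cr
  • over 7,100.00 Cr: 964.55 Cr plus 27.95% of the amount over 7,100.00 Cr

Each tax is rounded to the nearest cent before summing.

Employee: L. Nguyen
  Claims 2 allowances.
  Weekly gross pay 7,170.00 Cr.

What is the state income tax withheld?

State Income Tax: taxable = 7,170.00 Cr − 2×66.00 Cr = 7,038.00 Cr
  534.20 Cr + 22.65% × (7,038.00 Cr − 5,200.00 Cr) = 534.20 Cr + 22.65% × 1,838.00 Cr = 950.51 Cr

950.51 Cr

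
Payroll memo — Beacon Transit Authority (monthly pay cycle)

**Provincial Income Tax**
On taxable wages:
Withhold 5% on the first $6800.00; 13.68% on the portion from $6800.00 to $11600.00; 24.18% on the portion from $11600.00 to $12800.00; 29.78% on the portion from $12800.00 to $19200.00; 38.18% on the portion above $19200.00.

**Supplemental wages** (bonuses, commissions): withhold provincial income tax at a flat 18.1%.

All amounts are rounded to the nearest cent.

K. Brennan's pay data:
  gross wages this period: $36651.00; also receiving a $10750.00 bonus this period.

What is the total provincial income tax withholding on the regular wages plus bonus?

$11801.26

Provincial Income Tax: taxable = $36651.00
  $3192.72 + 38.18% × ($36651.00 − $19200.00) = $3192.72 + 38.18% × $17451.00 = $9855.51
Supplemental (18.1% flat on bonus): 18.1% × $10750.00 = $1945.75
Total provincial income tax: $9855.51 + $1945.75 = $11801.26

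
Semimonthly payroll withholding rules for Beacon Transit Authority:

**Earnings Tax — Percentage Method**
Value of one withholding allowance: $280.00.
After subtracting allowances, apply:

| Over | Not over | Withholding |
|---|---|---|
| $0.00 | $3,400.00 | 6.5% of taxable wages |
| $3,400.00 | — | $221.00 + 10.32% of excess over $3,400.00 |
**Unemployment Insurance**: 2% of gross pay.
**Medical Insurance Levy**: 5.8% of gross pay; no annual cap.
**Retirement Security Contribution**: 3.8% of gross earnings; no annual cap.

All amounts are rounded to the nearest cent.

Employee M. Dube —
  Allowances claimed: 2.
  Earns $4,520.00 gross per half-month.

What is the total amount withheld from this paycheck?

Earnings Tax: taxable = $4,520.00 − 2×$280.00 = $3,960.00
  $221.00 + 10.32% × ($3,960.00 − $3,400.00) = $221.00 + 10.32% × $560.00 = $278.79
Unemployment Insurance: 2% × $4,520.00 = $90.40
Medical Insurance Levy: 5.8% × $4,520.00 = $262.16
Retirement Security Contribution: 3.8% × $4,520.00 = $171.76
Total: $278.79 + $90.40 + $262.16 + $171.76 = $803.11

$803.11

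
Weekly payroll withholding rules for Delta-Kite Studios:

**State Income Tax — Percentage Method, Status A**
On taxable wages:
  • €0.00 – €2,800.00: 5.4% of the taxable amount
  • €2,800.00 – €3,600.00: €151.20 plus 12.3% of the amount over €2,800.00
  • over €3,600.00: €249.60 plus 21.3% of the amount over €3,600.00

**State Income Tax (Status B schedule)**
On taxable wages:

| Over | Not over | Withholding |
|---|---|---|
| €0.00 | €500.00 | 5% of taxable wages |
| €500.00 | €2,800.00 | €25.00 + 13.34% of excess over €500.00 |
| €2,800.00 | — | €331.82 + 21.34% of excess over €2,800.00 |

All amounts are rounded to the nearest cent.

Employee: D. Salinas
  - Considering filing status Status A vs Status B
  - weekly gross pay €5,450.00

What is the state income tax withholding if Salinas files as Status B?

State Income Tax (Status B): taxable = €5,450.00
  €331.82 + 21.34% × (€5,450.00 − €2,800.00) = €331.82 + 21.34% × €2,650.00 = €897.33

€897.33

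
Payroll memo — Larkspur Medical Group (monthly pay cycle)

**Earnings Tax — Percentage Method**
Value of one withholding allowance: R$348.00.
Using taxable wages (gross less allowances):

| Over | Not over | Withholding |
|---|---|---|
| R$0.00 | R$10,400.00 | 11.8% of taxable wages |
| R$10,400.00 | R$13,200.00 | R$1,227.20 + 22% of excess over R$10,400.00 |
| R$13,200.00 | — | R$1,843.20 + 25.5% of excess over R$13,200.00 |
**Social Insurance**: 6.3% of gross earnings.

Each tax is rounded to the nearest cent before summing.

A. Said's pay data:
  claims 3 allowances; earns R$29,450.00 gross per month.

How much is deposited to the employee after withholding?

R$21,873.92

Earnings Tax: taxable = R$29,450.00 − 3×R$348.00 = R$28,406.00
  R$1,843.20 + 25.5% × (R$28,406.00 − R$13,200.00) = R$1,843.20 + 25.5% × R$15,206.00 = R$5,720.73
Social Insurance: 6.3% × R$29,450.00 = R$1,855.35
Total withheld: R$5,720.73 + R$1,855.35 = R$7,576.08
Net pay: R$29,450.00 − R$7,576.08 = R$21,873.92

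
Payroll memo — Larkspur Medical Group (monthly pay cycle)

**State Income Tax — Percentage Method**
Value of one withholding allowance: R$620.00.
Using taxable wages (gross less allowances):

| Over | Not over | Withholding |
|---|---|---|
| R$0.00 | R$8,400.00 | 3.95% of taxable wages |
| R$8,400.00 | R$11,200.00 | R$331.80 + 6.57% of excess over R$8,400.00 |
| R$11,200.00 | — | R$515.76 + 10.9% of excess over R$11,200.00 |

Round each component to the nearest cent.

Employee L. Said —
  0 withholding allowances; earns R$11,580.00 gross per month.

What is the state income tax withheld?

State Income Tax: taxable = R$11,580.00
  R$515.76 + 10.9% × (R$11,580.00 − R$11,200.00) = R$515.76 + 10.9% × R$380.00 = R$557.18

R$557.18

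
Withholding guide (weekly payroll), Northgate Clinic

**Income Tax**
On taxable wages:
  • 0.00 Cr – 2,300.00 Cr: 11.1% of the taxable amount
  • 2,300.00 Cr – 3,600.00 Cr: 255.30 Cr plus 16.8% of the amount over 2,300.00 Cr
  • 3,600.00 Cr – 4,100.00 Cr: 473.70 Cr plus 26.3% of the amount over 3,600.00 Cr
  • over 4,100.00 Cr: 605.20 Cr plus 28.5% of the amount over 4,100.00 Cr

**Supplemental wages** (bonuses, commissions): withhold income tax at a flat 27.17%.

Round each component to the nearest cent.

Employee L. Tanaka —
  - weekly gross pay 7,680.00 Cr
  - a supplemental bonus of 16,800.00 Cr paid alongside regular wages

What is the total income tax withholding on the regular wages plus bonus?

Income Tax: taxable = 7,680.00 Cr
  605.20 Cr + 28.5% × (7,680.00 Cr − 4,100.00 Cr) = 605.20 Cr + 28.5% × 3,580.00 Cr = 1,625.50 Cr
Supplemental (27.17% flat on bonus): 27.17% × 16,800.00 Cr = 4,564.56 Cr
Total income tax: 1,625.50 Cr + 4,564.56 Cr = 6,190.06 Cr

6,190.06 Cr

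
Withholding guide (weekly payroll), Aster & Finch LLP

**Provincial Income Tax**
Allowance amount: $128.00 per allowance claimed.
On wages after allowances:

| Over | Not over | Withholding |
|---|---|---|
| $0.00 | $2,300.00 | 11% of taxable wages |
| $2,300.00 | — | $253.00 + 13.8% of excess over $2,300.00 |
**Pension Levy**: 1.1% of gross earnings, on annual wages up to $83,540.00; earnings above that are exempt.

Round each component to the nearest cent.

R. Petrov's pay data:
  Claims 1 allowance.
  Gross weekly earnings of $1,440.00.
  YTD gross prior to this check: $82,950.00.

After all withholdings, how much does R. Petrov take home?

$1,289.19

Provincial Income Tax: taxable = $1,440.00 − 1×$128.00 = $1,312.00
  11% × $1,312.00 = $144.32
Pension Levy: cap $83,540.00 − YTD $82,950.00 = $590.00 subject; 1.1% × $590.00 = $6.49
Total withheld: $144.32 + $6.49 = $150.81
Net pay: $1,440.00 − $150.81 = $1,289.19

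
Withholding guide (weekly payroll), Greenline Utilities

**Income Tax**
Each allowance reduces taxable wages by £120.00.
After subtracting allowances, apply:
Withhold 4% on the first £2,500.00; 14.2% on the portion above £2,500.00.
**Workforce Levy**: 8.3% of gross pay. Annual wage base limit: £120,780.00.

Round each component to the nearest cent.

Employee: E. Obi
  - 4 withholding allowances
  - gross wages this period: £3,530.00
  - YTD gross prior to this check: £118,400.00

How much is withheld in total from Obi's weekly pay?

£375.64

Income Tax: taxable = £3,530.00 − 4×£120.00 = £3,050.00
  £100.00 + 14.2% × (£3,050.00 − £2,500.00) = £100.00 + 14.2% × £550.00 = £178.10
Workforce Levy: cap £120,780.00 − YTD £118,400.00 = £2,380.00 subject; 8.3% × £2,380.00 = £197.54
Total: £178.10 + £197.54 = £375.64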